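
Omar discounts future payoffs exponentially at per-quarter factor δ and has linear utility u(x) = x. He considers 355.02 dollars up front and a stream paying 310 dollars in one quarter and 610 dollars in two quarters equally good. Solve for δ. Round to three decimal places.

δ ≈ 0.550

Equating present values: 355.02 = 310δ + 610δ².
So 610δ² + 310δ − 355.02 = 0.
The positive root is δ = [−310 + √(310² + 4·610·355.02)] / (2·610) = (−310 + 980.994)/1220 ≈ 0.550.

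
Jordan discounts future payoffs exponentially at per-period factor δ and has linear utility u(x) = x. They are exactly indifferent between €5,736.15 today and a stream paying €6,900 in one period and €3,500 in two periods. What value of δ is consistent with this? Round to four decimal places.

Equating present values: 5736.15 = 6900δ + 3500δ².
That is, 3500δ² + 6900δ − 5736.15 = 0, a quadratic in δ.
The positive root is δ = [−6900 + √(6900² + 4·3500·5736.15)] / (2·3500) = (−6900 + 11310.000)/7000 ≈ 0.6300.

δ ≈ 0.6300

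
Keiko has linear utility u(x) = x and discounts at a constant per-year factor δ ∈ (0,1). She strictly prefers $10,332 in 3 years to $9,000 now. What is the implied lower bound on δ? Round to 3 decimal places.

Under u(x) = x this choice says 9000 < δ^3·10332.
Hence δ^3 > 9000/10332 = 0.87108, and x ↦ x^(1/3) is increasing on (0,∞).
δ > (9000/10332)^(1/3) ≈ 0.955.

δ > 0.955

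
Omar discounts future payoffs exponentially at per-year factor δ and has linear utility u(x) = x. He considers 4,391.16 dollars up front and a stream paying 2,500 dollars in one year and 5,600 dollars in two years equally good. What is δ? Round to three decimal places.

δ ≈ 0.690

The stream is worth 2500δ + 5600δ² today, so 2500δ + 5600δ² = 4391.16.
That is, 5600δ² + 2500δ − 4391.16 = 0, a quadratic in δ.
By the quadratic formula (taking the positive root), δ = (−2500 + √104611984.00) / 11200 ≈ 0.690.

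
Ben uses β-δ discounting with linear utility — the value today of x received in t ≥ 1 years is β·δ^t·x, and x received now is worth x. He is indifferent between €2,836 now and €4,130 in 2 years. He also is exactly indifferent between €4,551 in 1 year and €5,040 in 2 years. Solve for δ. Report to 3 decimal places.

From the later pair, β·δ^1·4551 = β·δ^2·5040; dividing through, δ = 4551/5040 = 0.90298.

δ ≈ 0.903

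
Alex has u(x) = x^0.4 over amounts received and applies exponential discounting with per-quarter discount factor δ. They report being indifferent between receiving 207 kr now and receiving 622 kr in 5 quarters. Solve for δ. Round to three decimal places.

The payoff in 5 quarters is discounted by δ^5, so u(207) = δ^5·u(622) and δ^5 = u(207)/u(622).
With u(x) = x^0.4: δ^5 = 207^0.4/622^0.4 = (207/622)^0.4 = 0.64398.
Hence δ = (0.64398)^(1/5) = 0.91574.

δ ≈ 0.916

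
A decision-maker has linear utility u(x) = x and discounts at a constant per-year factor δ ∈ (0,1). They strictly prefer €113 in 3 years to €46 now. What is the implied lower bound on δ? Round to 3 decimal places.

The preference means 46 < δ^3·113.
Dividing by 113: δ^3 > 0.40708. Both sides are positive, so the cube root keeps the direction.
δ > (46/113)^(1/3) ≈ 0.741.

δ > 0.741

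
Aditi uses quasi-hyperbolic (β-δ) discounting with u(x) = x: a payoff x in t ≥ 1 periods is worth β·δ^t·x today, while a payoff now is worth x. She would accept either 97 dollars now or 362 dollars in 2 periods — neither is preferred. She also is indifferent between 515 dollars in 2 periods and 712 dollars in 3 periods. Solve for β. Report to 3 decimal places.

From the later pair, β·δ^2·515 = β·δ^3·712; dividing through, δ = 515/712 = 0.72331.
The first indifference: 97 = β·δ^2·362, so β = 97/(δ^2·362) = 97/(0.52318·362) ≈ 0.512.

β ≈ 0.512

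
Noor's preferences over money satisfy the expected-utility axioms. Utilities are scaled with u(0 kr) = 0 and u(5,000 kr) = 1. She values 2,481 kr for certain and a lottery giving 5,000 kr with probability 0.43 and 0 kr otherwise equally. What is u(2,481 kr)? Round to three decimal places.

0.430

By the standard-gamble method, u(2,481 kr) is just the indifference probability on the best outcome: 0.43.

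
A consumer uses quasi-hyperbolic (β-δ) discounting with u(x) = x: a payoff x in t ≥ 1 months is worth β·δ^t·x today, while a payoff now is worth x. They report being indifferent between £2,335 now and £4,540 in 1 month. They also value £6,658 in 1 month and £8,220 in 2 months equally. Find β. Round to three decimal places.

The second indifference involves only future payoffs, so β cancels: β·δ^1·6658 = β·δ^2·8220, giving δ = 6658/8220 = 0.80998.
Now use the now-vs-future pair: 2335 = β·δ·4540 gives β = 2335/(0.80998·4540) ≈ 0.635.

β ≈ 0.635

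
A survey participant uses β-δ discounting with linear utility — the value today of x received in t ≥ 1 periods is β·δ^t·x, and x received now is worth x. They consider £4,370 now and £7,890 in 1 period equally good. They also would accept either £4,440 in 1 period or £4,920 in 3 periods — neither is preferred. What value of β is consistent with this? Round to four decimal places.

β ≈ 0.5830

From the later pair, β·δ^1·4440 = β·δ^3·4920; dividing through, δ^2 = 4440/4920 = 0.90244, so δ = 0.94997.
The first indifference: 4370 = β·δ·7890, so β = 4370/(δ·7890) = 4370/(0.94997·7890) ≈ 0.5830.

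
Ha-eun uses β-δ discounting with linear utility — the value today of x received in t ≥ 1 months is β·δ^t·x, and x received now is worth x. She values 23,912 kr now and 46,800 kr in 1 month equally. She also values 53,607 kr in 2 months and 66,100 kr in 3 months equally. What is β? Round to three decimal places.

β ≈ 0.630

Both payoffs in the second observation are in the future, so β drops out: δ^2·53607 = δ^3·66100 ⇒ δ = 53607/66100 = 0.81100.
Substituting δ into 23912 = β·δ·46800: β = 23912/(37954.729) ≈ 0.630.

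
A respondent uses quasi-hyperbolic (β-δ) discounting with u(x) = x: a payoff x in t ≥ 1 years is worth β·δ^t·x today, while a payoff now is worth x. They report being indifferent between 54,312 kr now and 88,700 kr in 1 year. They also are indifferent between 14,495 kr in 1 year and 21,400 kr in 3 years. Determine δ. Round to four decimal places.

δ ≈ 0.8230

From the later pair, β·δ^1·14495 = β·δ^3·21400; dividing through, δ^2 = 14495/21400 = 0.67734, so δ = 0.82300.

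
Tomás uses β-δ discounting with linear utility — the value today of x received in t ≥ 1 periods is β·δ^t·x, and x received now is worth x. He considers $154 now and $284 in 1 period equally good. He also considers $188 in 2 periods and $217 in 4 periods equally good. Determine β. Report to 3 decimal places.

β ≈ 0.583

The second indifference involves only future payoffs, so β cancels: β·δ^2·188 = β·δ^4·217, giving δ^2 = 188/217 = 0.86636, so δ = 0.93078.
Substituting δ into 154 = β·δ·284: β = 154/(264.343) ≈ 0.583.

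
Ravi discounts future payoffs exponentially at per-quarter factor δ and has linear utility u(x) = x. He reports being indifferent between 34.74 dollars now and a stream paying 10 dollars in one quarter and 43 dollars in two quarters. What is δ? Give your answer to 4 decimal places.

The stream is worth 10δ + 43δ² today, so 10δ + 43δ² = 34.74.
So 43δ² + 10δ − 34.74 = 0.
δ = (−10 + √(10² + 4·43·34.74)) / (2·43) = (−10 + √6075.28) / 86 ≈ 0.7900.

δ ≈ 0.7900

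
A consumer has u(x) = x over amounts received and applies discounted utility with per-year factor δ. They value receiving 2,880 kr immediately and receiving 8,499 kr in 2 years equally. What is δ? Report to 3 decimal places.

δ ≈ 0.582

Equating discounted utilities: u(2880) = δ^2·u(8499) ⇒ δ^2 = u(2880)/u(8499).
With u(x) = x: δ^2 = 2880/8499 = 0.33886.
Taking the square root: δ = 0.33886^(1/2) ≈ 0.582.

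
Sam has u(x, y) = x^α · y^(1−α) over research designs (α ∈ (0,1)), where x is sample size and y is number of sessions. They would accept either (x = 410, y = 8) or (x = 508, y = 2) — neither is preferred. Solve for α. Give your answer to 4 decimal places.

The Cobb–Douglas utilities coincide, so 410^α·8^(1−α) = 508^α·2^(1−α).
Taking logs: α·ln 410 + (1−α)·ln 8 = α·ln 508 + (1−α)·ln 2, i.e. α·-0.2143243 = (1−α)·-1.3862944.
With A = -0.2143243 and B = -1.3862944: α·A = (1−α)·B, so α = B/(A+B) = -1.3862944/-1.6006187 ≈ 0.8661.

α ≈ 0.8661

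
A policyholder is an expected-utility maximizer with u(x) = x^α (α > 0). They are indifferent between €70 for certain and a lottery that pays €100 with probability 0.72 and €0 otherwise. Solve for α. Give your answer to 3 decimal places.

Since u(0) = 0, the lottery's EU is 0.72·100^α.
Equating: 70^α = 0.72·100^α, i.e. 0.7000^α = 0.72.
Take logs: α = ln 0.72 / ln(70/100) ≈ 0.92102.

α ≈ 0.921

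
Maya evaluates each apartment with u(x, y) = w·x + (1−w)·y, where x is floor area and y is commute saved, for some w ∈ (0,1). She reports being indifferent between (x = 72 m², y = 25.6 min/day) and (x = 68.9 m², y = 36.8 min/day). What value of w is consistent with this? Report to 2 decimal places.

w = 0.78

Indifference: w·72 + (1−w)·25.6 = w·68.9 + (1−w)·36.8.
Rearranging, 3.1·w − 11.2·(1−w) = 0.
So w/(1−w) = 11.2/3.1 = 3.6129, giving w = 11.2/(3.1+11.2) = 0.78.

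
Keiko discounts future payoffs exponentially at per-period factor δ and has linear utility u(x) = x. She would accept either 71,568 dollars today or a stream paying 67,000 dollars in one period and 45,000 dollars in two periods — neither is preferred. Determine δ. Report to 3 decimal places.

δ ≈ 0.720

Present value of the stream is 67000·δ + 45000·δ². Indifference gives 67000δ + 45000δ² = 71568.
Rearranged: 45000δ² + 67000δ − 71568 = 0.
By the quadratic formula (taking the positive root), δ = (−67000 + √17371240000.00) / 90000 ≈ 0.720.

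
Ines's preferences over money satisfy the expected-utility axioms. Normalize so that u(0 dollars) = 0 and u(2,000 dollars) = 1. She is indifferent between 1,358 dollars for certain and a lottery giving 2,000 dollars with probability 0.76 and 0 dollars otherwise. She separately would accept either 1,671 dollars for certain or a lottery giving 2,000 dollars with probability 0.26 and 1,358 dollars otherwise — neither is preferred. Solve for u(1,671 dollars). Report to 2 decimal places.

First, u(1,358 dollars) = 0.76·u(2,000 dollars) + 0.24·u(0 dollars) = 0.76.
Chaining: u(1,671 dollars) = 0.26·1.00 + 0.74·0.76 = 0.8224.

0.82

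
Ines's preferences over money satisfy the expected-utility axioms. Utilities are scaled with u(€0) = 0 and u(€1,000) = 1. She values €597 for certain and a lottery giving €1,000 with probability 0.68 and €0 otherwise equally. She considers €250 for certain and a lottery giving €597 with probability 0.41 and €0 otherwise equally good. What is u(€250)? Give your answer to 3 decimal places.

First, u(€597) = 0.68·u(€1,000) + 0.32·u(€0) = 0.68.
Chaining: u(€250) = 0.41·0.68 + 0.59·0.00 = 0.2788.

0.279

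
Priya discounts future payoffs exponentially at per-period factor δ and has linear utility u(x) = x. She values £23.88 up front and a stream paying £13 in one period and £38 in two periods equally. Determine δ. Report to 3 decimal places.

The stream is worth 13δ + 38δ² today, so 13δ + 38δ² = 23.88.
So 38δ² + 13δ − 23.88 = 0.
δ = (−13 + √(13² + 4·38·23.88)) / (2·38) = (−13 + √3798.76) / 76 ≈ 0.640.

δ ≈ 0.640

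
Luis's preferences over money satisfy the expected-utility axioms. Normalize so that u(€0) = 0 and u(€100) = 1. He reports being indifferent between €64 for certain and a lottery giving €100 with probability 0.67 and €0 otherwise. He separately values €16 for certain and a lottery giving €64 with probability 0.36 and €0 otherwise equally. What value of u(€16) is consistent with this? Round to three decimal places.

0.241

From the first indifference, u(€64) = 0.67·u(€100) + 0.33·u(€0) = 0.67·1 + 0.33·0 = 0.67.
Chaining: u(€16) = 0.36·0.67 + 0.64·0.00 = 0.2412.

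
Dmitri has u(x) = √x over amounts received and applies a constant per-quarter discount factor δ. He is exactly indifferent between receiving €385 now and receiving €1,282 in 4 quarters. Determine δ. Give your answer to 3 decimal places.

δ ≈ 0.860

Indifference means u(385) = δ^4 · u(1282), so δ^4 = u(385)/u(1282).
With u(x) = √x: δ^4 = √385/√1282 = √(385/1282) = 0.54801.
Taking the 4th root: δ = 0.54801^(1/4) ≈ 0.860.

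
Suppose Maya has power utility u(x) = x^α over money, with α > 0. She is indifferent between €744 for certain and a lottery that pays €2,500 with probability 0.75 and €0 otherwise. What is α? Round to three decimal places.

EU(lottery) = 0.75·2500^α + 0.25·0 = 0.75·2500^α.
Setting u(744) equal to that: 744^α = 0.75·2500^α ⇒ (744/2500)^α = 0.75.
Taking logs: α·ln(744/2500) = ln(0.75), so α = -0.287682 / -1.212005 ≈ 0.237.

α ≈ 0.237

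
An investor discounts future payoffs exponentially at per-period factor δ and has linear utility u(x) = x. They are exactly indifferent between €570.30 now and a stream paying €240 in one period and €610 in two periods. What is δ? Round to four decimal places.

δ ≈ 0.7900

The stream is worth 240δ + 610δ² today, so 240δ + 610δ² = 570.30.
Rearranged: 610δ² + 240δ − 570.30 = 0.
The positive root is δ = [−240 + √(240² + 4·610·570.30)] / (2·610) = (−240 + 1203.799)/1220 ≈ 0.7900.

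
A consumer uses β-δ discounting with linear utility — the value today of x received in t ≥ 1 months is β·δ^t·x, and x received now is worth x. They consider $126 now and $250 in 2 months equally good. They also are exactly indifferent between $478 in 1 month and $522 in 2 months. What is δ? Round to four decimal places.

δ ≈ 0.9157

The second indifference involves only future payoffs, so β cancels: β·δ^1·478 = β·δ^2·522, giving δ = 478/522 = 0.91571.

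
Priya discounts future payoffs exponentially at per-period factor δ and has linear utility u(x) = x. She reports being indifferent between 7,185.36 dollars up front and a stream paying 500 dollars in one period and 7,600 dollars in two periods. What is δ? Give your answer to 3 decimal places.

δ ≈ 0.940

Present value of the stream is 500·δ + 7600·δ². Indifference gives 500δ + 7600δ² = 7185.36.
Rearranged: 7600δ² + 500δ − 7185.36 = 0.
The positive root is δ = [−500 + √(500² + 4·7600·7185.36)] / (2·7600) = (−500 + 14788.000)/15200 ≈ 0.940.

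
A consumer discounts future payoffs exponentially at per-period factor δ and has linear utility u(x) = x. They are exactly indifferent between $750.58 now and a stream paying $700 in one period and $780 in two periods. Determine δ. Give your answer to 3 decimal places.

δ ≈ 0.630

Equating present values: 750.58 = 700δ + 780δ².
So 780δ² + 700δ − 750.58 = 0.
δ = (−700 + √(700² + 4·780·750.58)) / (2·780) = (−700 + √2831809.60) / 1560 ≈ 0.630.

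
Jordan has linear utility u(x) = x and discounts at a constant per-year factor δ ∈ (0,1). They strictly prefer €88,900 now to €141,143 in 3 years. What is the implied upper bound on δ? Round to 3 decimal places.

Comparing present values: 88900 > δ^3·141143.
Hence δ^3 < 88900/141143 = 0.62986, and x ↦ x^(1/3) is increasing on (0,∞).
δ < (88900/141143)^(1/3) ≈ 0.857.

δ < 0.857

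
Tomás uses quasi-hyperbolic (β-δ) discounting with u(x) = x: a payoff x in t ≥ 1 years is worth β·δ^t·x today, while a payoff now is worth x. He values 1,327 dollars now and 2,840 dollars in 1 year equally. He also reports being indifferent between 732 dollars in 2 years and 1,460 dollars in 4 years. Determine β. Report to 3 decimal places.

β ≈ 0.660

The second indifference involves only future payoffs, so β cancels: β·δ^2·732 = β·δ^4·1460, giving δ^2 = 732/1460 = 0.50137, so δ = 0.70807.
Substituting δ into 1327 = β·δ·2840: β = 1327/(2010.932) ≈ 0.660.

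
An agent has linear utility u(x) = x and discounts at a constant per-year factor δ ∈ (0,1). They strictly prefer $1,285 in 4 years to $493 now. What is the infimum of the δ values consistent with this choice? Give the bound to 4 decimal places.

δ > 0.7870

The preference means 493 < δ^4·1285.
Hence δ^4 > 493/1285 = 0.38366, and x ↦ x^(1/4) is increasing on (0,∞).
δ > (493/1285)^(1/4) ≈ 0.7870.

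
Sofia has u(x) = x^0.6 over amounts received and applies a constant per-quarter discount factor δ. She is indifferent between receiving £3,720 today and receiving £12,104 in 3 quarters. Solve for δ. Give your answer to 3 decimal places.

δ ≈ 0.790

Indifference means u(3720) = δ^3 · u(12104), so δ^3 = u(3720)/u(12104).
With u(x) = x^0.6: δ^3 = 3720^0.6/12104^0.6 = (3720/12104)^0.6 = 0.49268.
So δ = 0.49268^(1/3) ≈ 0.790.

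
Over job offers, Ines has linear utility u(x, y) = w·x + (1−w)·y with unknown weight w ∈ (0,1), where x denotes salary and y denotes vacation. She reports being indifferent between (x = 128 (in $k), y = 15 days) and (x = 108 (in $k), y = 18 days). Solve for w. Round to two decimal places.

Equating utilities: w·128 + (1−w)·15 = w·108 + (1−w)·18.
Collecting terms: w·20 = (1−w)·3.
So w/(1−w) = 3/20 = 0.1500, giving w = 3/(20+3) = 0.13.

w = 0.13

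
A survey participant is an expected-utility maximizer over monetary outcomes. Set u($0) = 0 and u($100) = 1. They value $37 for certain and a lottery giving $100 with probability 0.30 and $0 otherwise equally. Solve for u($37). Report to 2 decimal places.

0.30

The indifference gives u($37) = 0.30·u($100) + 0.70·u($0) = 0.30·1 + 0.70·0 = 0.30.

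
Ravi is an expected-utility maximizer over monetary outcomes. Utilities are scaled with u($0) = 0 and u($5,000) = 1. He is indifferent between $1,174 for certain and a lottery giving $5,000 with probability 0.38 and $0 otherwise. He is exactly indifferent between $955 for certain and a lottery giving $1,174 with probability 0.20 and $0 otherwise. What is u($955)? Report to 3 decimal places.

0.076

From the first indifference, u($1,174) = 0.38·u($5,000) + 0.62·u($0) = 0.38·1 + 0.62·0 = 0.38.
Chaining: u($955) = 0.20·0.38 + 0.80·0.00 = 0.0760.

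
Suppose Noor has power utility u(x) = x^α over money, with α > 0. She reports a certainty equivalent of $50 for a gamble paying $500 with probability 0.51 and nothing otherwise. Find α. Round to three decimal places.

α ≈ 0.292

EU(lottery) = 0.51·500^α + 0.49·0 = 0.51·500^α.
Setting u(50) equal to that: 50^α = 0.51·500^α ⇒ (50/500)^α = 0.51.
Take logs: α = ln 0.51 / ln(50/500) ≈ 0.29243.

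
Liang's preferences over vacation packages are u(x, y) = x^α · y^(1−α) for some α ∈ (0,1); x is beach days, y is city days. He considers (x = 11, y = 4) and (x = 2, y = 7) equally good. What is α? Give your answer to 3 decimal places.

α ≈ 0.247

Indifference: 11^α · 4^(1−α) = 2^α · 7^(1−α).
Rearrange to (11/2)^α = (7/4)^(1−α) and take logs: α·1.704748 = (1−α)·0.559616.
So α/(1−α) = (0.559616)/(1.704748) = 0.328269, and α = 0.328269/1.328269 ≈ 0.247.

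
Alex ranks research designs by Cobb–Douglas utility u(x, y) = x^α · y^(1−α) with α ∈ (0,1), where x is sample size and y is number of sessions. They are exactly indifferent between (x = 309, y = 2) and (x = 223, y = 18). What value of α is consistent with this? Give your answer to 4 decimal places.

Set the two utilities equal: 309^α·2^(1−α) = 223^α·18^(1−α).
(309/223)^α = (18/2)^(1−α); take logs: α·ln(309/223) = (1−α)·ln(18/2), i.e. α·0.3261695 = (1−α)·2.1972246.
With A = 0.3261695 and B = 2.1972246: α·A = (1−α)·B, so α = B/(A+B) = 2.1972246/2.5233941 ≈ 0.8707.

α ≈ 0.8707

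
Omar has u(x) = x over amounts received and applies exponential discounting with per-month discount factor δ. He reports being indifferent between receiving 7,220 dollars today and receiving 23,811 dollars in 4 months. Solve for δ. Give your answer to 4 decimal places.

δ ≈ 0.7421

Equating discounted utilities: u(7220) = δ^4·u(23811) ⇒ δ^4 = u(7220)/u(23811).
With u(x) = x: δ^4 = 7220/23811 = 0.30322.
Taking the 4th root: δ = 0.30322^(1/4) ≈ 0.7421.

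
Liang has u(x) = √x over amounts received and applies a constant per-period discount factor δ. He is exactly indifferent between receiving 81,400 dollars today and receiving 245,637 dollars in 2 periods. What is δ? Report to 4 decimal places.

δ ≈ 0.7587

The payoff in 2 periods is discounted by δ^2, so u(81400) = δ^2·u(245637) and δ^2 = u(81400)/u(245637).
Since u(x) = √x, δ^2 = √(81400/245637) = 0.57566.
Taking the square root: δ = 0.57566^(1/2) ≈ 0.7587.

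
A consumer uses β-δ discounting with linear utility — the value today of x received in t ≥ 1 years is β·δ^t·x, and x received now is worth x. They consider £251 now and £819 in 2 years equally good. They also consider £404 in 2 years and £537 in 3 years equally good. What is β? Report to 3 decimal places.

From the later pair, β·δ^2·404 = β·δ^3·537; dividing through, δ = 404/537 = 0.75233.
The first indifference: 251 = β·δ^2·819, so β = 251/(δ^2·819) = 251/(0.56600·819) ≈ 0.541.

β ≈ 0.541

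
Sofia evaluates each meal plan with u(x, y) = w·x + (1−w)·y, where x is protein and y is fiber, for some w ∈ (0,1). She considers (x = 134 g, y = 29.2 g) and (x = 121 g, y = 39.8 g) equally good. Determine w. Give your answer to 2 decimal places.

w = 0.45

Equating utilities: w·134 + (1−w)·29.2 = w·121 + (1−w)·39.8.
Rearranging, 13·w − 10.6·(1−w) = 0.
The marginal rate of substitution is 10.6/13, so w = 10.6/(13+10.6) = 0.45.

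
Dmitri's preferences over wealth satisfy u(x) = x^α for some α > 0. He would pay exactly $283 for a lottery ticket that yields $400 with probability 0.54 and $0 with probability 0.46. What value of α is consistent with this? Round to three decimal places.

Since u(0) = 0, the lottery's EU is 0.54·400^α.
Equating: 283^α = 0.54·400^α, i.e. 0.7075^α = 0.54.
Take logs: α = ln 0.54 / ln(283/400) ≈ 1.78079.

α ≈ 1.781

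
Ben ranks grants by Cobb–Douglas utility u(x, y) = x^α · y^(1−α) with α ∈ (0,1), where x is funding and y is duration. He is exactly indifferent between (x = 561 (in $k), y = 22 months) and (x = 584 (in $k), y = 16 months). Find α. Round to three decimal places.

The Cobb–Douglas utilities coincide, so 561^α·22^(1−α) = 584^α·16^(1−α).
(561/584)^α = (16/22)^(1−α); take logs: α·ln(561/584) = (1−α)·ln(16/22), i.e. α·-0.040180 = (1−α)·-0.318454.
So α/(1−α) = (-0.318454)/(-0.040180) = 7.925684, and α = 7.925684/8.925684 ≈ 0.888.

α ≈ 0.888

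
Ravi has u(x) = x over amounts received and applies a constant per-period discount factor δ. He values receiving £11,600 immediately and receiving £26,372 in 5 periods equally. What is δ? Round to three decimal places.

δ ≈ 0.849

Equating discounted utilities: u(11600) = δ^5·u(26372) ⇒ δ^5 = u(11600)/u(26372).
With u(x) = x: δ^5 = 11600/26372 = 0.43986.
Hence δ = (0.43986)^(1/5) = 0.84852.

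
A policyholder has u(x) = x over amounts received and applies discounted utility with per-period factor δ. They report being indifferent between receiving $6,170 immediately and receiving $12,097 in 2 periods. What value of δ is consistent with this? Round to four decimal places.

δ ≈ 0.7142

Indifference means u(6170) = δ^2 · u(12097), so δ^2 = u(6170)/u(12097).
With u(x) = x: δ^2 = 6170/12097 = 0.51004.
Hence δ = (0.51004)^(1/2) = 0.714174.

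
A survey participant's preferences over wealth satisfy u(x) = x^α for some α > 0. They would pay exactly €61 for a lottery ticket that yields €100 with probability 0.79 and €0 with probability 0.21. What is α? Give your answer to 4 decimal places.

EU(lottery) = 0.79·100^α + 0.21·0 = 0.79·100^α.
Indifference: 61^α = 0.79·100^α, so (61/100)^α = 0.79.
Taking logs: α·ln(61/100) = ln(0.79), so α = -0.2357223 / -0.4942963 ≈ 0.4769.

α ≈ 0.4769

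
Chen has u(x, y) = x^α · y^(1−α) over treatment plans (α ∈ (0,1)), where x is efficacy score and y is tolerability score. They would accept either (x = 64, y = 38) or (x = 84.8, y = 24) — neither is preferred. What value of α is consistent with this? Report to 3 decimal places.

The Cobb–Douglas utilities coincide, so 64^α·38^(1−α) = 84.8^α·24^(1−α).
Rearrange to (64/84.8)^α = (24/38)^(1−α) and take logs: α·-0.281412 = (1−α)·-0.459532.
Thus α·(-0.740944) = -0.459532, so α = -0.459532/-0.740944 ≈ 0.620.

α ≈ 0.620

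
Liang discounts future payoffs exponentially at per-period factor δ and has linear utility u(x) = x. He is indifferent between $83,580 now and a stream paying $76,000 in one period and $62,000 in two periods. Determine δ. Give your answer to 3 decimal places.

Equating present values: 83580 = 76000δ + 62000δ².
Rearranged: 62000δ² + 76000δ − 83580 = 0.
The positive root is δ = [−76000 + √(76000² + 4·62000·83580)] / (2·62000) = (−76000 + 162800.000)/124000 ≈ 0.700.

δ ≈ 0.700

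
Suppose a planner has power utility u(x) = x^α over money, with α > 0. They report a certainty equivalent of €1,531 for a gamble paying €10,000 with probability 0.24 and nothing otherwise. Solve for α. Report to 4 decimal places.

α ≈ 0.7605

The lottery's expected utility is 0.24·u(10000) + 0.76·u(0) = 0.24·10000^α (since u(0) = 0 for α > 0).
Setting u(1531) equal to that: 1531^α = 0.24·10000^α ⇒ (1531/10000)^α = 0.24.
α = ln(0.24) / ln(1531/10000) = -1.4271164/-1.8766640 ≈ 0.7605.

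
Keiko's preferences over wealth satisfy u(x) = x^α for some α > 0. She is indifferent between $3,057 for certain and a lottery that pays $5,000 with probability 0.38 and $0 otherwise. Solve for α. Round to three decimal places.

EU(lottery) = 0.38·5000^α + 0.62·0 = 0.38·5000^α.
Indifference: 3057^α = 0.38·5000^α, so (3057/5000)^α = 0.38.
Take logs: α = ln 0.38 / ln(3057/5000) ≈ 1.96662.

α ≈ 1.967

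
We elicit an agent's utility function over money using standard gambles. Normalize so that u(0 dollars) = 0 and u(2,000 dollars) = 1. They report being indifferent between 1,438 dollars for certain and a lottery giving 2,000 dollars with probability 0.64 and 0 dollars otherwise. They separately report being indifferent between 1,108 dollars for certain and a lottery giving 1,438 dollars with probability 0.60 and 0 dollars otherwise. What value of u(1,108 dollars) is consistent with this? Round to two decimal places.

From the first indifference, u(1,438 dollars) = 0.64·u(2,000 dollars) + 0.36·u(0 dollars) = 0.64·1 + 0.36·0 = 0.64.
The second indifference gives u(1,108 dollars) = 0.60·u(1,438 dollars) + 0.40·u(0 dollars) = 0.60·0.64 + 0.40·0.00 = 0.3840.

0.38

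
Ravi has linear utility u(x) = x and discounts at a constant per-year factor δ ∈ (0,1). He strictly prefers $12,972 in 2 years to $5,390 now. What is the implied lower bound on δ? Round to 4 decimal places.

δ > 0.6446

Comparing present values: 5390 < δ^2·12972.
Dividing by 12972: δ^2 > 0.41551. Both sides are positive, so the square root keeps the direction.
δ > (5390/12972)^(1/2) ≈ 0.6446.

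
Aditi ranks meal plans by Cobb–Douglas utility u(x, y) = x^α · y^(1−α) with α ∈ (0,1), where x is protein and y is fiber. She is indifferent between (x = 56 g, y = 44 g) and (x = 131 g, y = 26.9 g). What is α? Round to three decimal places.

Set the two utilities equal: 56^α·44^(1−α) = 131^α·26.9^(1−α).
Taking logs: α·ln 56 + (1−α)·ln 44 = α·ln 131 + (1−α)·ln 26.9, i.e. α·-0.849846 = (1−α)·-0.492063.
So α/(1−α) = (-0.492063)/(-0.849846) = 0.579003, and α = 0.579003/1.579003 ≈ 0.367.

α ≈ 0.367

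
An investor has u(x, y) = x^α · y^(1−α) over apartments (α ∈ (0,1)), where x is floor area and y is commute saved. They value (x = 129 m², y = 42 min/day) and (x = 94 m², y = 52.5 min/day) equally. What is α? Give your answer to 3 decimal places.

α ≈ 0.413

Indifference: 129^α · 42^(1−α) = 94^α · 52.5^(1−α).
Rearrange to (129/94)^α = (52.5/42)^(1−α) and take logs: α·0.316518 = (1−α)·0.223144.
Thus α·(0.539662) = 0.223144, so α = 0.223144/0.539662 ≈ 0.413.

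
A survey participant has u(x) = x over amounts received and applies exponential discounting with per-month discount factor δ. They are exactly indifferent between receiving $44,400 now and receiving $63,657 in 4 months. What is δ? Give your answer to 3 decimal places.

δ ≈ 0.914

Indifference means u(44400) = δ^4 · u(63657), so δ^4 = u(44400)/u(63657).
With u(x) = x: δ^4 = 44400/63657 = 0.69749.
Hence δ = (0.69749)^(1/4) = 0.91387.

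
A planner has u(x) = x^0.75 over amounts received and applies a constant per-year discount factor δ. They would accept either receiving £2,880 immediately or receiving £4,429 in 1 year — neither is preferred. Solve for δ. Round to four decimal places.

The payoff in 1 year is discounted by δ, so u(2880) = δ·u(4429) and δ = u(2880)/u(4429).
With u(x) = x^0.75: δ = 2880^0.75/4429^0.75 = (2880/4429)^0.75 = 0.72413.

δ ≈ 0.7241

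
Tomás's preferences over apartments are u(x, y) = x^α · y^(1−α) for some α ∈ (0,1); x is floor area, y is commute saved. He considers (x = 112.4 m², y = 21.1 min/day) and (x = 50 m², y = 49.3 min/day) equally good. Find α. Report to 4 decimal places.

α ≈ 0.5116

Set the two utilities equal: 112.4^α·21.1^(1−α) = 50^α·49.3^(1−α).
Taking logs: α·ln 112.4 + (1−α)·ln 21.1 = α·ln 50 + (1−α)·ln 49.3, i.e. α·0.8100409 = (1−α)·0.8486510.
With A = 0.8100409 and B = 0.8486510: α·A = (1−α)·B, so α = B/(A+B) = 0.8486510/1.6586919 ≈ 0.5116.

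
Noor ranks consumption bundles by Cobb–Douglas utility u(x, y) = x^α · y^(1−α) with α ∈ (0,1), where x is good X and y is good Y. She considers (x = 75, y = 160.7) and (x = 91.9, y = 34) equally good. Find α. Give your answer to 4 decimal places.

The Cobb–Douglas utilities coincide, so 75^α·160.7^(1−α) = 91.9^α·34^(1−α).
Taking logs: α·ln 75 + (1−α)·ln 160.7 = α·ln 91.9 + (1−α)·ln 34, i.e. α·-0.2032129 = (1−α)·-1.5531787.
Thus α·(-1.7563916) = -1.5531787, so α = -1.5531787/-1.7563916 ≈ 0.8843.

α ≈ 0.8843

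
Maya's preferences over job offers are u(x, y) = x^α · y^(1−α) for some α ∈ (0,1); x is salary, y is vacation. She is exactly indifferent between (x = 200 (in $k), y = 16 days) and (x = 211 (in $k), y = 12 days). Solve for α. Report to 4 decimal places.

The Cobb–Douglas utilities coincide, so 200^α·16^(1−α) = 211^α·12^(1−α).
(200/211)^α = (12/16)^(1−α); take logs: α·ln(200/211) = (1−α)·ln(12/16), i.e. α·-0.0535408 = (1−α)·-0.2876821.
Thus α·(-0.3412229) = -0.2876821, so α = -0.2876821/-0.3412229 ≈ 0.8431.

α ≈ 0.8431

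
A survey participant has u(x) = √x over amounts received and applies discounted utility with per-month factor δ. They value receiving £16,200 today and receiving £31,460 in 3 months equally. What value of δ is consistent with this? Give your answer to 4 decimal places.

Equating discounted utilities: u(16200) = δ^3·u(31460) ⇒ δ^3 = u(16200)/u(31460).
With u(x) = √x: δ^3 = √16200/√31460 = √(16200/31460) = 0.71759.
Hence δ = (0.71759)^(1/3) = 0.895281.

δ ≈ 0.8953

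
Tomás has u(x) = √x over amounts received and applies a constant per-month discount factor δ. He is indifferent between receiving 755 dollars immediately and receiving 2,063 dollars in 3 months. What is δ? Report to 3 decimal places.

δ ≈ 0.846

Indifference means u(755) = δ^3 · u(2063), so δ^3 = u(755)/u(2063).
Since u(x) = √x, δ^3 = √(755/2063) = 0.60496.
So δ = 0.60496^(1/3) ≈ 0.846.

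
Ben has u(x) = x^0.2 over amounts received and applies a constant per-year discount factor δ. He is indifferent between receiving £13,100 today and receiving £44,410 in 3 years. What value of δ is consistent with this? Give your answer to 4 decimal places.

Equating discounted utilities: u(13100) = δ^3·u(44410) ⇒ δ^3 = u(13100)/u(44410).
Since u(x) = x^0.2, δ^3 = (13100/44410)^0.2 = 0.29498^0.2 = 0.78335.
Hence δ = (0.78335)^(1/3) = 0.921834.

δ ≈ 0.9218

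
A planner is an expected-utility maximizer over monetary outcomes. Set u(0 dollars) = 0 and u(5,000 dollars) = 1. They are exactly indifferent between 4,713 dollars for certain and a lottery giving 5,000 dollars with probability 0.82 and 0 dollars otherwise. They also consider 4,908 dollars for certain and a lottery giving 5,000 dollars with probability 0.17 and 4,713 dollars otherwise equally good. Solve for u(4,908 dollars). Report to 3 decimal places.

0.851

From the first indifference, u(4,713 dollars) = 0.82·u(5,000 dollars) + 0.18·u(0 dollars) = 0.82·1 + 0.18·0 = 0.82.
Then u(4,908 dollars) = 0.17·u(5,000 dollars) + 0.83·u(4,713 dollars) = 0.17·1.00 + 0.83·0.82 = 0.8506.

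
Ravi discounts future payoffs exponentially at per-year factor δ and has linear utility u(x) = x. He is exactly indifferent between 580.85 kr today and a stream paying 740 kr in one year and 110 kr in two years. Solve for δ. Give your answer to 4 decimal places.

δ ≈ 0.7100

Present value of the stream is 740·δ + 110·δ². Indifference gives 740δ + 110δ² = 580.85.
Rearranged: 110δ² + 740δ − 580.85 = 0.
The positive root is δ = [−740 + √(740² + 4·110·580.85)] / (2·110) = (−740 + 896.200)/220 ≈ 0.7100.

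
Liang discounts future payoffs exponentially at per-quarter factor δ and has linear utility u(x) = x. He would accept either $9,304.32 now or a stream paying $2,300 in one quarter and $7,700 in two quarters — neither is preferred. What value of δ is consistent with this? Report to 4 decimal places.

δ ≈ 0.9600

Equating present values: 9304.32 = 2300δ + 7700δ².
That is, 7700δ² + 2300δ − 9304.32 = 0, a quadratic in δ.
By the quadratic formula (taking the positive root), δ = (−2300 + √291863056.00) / 15400 ≈ 0.9600.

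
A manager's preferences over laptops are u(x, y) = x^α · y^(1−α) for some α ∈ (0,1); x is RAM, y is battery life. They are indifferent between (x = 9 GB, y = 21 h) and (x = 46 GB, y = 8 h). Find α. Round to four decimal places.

The Cobb–Douglas utilities coincide, so 9^α·21^(1−α) = 46^α·8^(1−α).
(9/46)^α = (8/21)^(1−α); take logs: α·ln(9/46) = (1−α)·ln(8/21), i.e. α·-1.6314168 = (1−α)·-0.9650809.
So α/(1−α) = (-0.9650809)/(-1.6314168) = 0.5915600, and α = 0.5915600/1.5915600 ≈ 0.3717.

α ≈ 0.3717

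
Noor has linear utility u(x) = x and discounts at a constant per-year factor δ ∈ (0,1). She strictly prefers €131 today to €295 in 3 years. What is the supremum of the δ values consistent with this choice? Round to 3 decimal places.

δ < 0.763

The preference means 131 > δ^3·295.
So δ^3 < 131/295 = 0.44407; taking the cube root of both positive sides preserves the inequality.
δ < 0.44407^(1/3) = 0.763.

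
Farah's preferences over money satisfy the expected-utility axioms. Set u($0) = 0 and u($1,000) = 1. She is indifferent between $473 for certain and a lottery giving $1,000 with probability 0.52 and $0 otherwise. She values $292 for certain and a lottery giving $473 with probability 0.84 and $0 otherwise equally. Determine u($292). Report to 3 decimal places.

0.437

The first gamble pins u($473): it must equal 0.52·1 + 0.48·0 = 0.52.
The second indifference gives u($292) = 0.84·u($473) + 0.16·u($0) = 0.84·0.52 + 0.16·0.00 = 0.4368.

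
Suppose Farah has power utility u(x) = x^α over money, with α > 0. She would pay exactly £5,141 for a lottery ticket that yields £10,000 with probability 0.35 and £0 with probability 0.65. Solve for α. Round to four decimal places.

α ≈ 1.5779

EU(lottery) = 0.35·10000^α + 0.65·0 = 0.35·10000^α.
Indifference: 5141^α = 0.35·10000^α, so (5141/10000)^α = 0.35.
α = ln(0.35) / ln(5141/10000) = -1.0498221/-0.6653375 ≈ 1.5779.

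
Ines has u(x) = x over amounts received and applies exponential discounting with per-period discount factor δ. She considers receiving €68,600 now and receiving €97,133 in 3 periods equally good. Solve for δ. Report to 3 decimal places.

δ ≈ 0.891

The payoff in 3 periods is discounted by δ^3, so u(68600) = δ^3·u(97133) and δ^3 = u(68600)/u(97133).
With u(x) = x: δ^3 = 68600/97133 = 0.70625.
Hence δ = (0.70625)^(1/3) = 0.89054.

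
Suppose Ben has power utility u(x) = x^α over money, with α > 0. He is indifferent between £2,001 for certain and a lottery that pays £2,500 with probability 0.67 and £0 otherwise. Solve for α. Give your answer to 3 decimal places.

The lottery's expected utility is 0.67·u(2500) + 0.33·u(0) = 0.67·2500^α (since u(0) = 0 for α > 0).
Setting u(2001) equal to that: 2001^α = 0.67·2500^α ⇒ (2001/2500)^α = 0.67.
α = ln(0.67) / ln(2001/2500) = -0.400478/-0.222644 ≈ 1.799.

α ≈ 1.799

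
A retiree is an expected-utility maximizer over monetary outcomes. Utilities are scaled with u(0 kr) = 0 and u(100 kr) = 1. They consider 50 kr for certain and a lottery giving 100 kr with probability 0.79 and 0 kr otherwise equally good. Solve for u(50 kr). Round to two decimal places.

u(50 kr) equals the lottery's expected utility: 0.79·1 + 0.21·0 = 0.79.

0.79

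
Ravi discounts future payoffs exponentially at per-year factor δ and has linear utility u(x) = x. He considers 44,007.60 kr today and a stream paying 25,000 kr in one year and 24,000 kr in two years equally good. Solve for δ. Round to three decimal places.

δ ≈ 0.930

The stream is worth 25000δ + 24000δ² today, so 25000δ + 24000δ² = 44007.60.
That is, 24000δ² + 25000δ − 44007.60 = 0, a quadratic in δ.
The positive root is δ = [−25000 + √(25000² + 4·24000·44007.60)] / (2·24000) = (−25000 + 69640.000)/48000 ≈ 0.930.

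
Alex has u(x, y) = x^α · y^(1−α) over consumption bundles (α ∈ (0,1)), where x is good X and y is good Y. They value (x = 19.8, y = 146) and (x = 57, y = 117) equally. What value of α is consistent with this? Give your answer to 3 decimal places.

α ≈ 0.173

Indifference: 19.8^α · 146^(1−α) = 57^α · 117^(1−α).
(19.8/57)^α = (117/146)^(1−α); take logs: α·ln(19.8/57) = (1−α)·ln(117/146), i.e. α·-1.057369 = (1−α)·-0.221433.
So α/(1−α) = (-0.221433)/(-1.057369) = 0.209419, and α = 0.209419/1.209419 ≈ 0.173.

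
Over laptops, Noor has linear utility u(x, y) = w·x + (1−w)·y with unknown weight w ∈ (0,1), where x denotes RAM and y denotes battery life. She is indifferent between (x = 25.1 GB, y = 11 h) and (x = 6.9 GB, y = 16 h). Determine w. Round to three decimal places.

Indifference: w·25.1 + (1−w)·11 = w·6.9 + (1−w)·16.
Collecting terms: w·18.2 = (1−w)·5.
Hence w = 5/(18.2+5) = 5/23.2 = 0.216.

w = 0.216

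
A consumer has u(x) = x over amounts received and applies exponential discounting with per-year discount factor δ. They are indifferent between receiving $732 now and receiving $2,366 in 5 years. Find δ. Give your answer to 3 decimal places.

The payoff in 5 years is discounted by δ^5, so u(732) = δ^5·u(2366) and δ^5 = u(732)/u(2366).
With u(x) = x: δ^5 = 732/2366 = 0.30938.
Hence δ = (0.30938)^(1/5) = 0.79086.

δ ≈ 0.791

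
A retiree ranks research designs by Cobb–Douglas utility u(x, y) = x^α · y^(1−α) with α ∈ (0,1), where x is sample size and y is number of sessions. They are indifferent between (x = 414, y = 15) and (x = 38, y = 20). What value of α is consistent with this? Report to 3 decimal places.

α ≈ 0.108

Set the two utilities equal: 414^α·15^(1−α) = 38^α·20^(1−α).
Rearrange to (414/38)^α = (20/15)^(1−α) and take logs: α·2.388280 = (1−α)·0.287682.
With A = 2.388280 and B = 0.287682: α·A = (1−α)·B, so α = B/(A+B) = 0.287682/2.675962 ≈ 0.108.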